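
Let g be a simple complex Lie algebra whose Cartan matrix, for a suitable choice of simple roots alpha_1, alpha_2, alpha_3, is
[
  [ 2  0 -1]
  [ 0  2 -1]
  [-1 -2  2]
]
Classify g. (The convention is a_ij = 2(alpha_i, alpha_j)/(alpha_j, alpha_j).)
The matrix has rank 3 with 2's on the diagonal. Reading the off-diagonal entries as Dynkin edges (a single edge where a_ij = a_ji = -1; a double or triple edge where a_ij * a_ji = 2 or 3), the diagram is a chain of 3 nodes with a double edge at one end; the terminal node there is the unique short simple root (B_3). One simple-root ordering that puts it in standard form is (alpha_1, alpha_3, alpha_2). So the algebra is type B_3, i.e. so(7).

B_3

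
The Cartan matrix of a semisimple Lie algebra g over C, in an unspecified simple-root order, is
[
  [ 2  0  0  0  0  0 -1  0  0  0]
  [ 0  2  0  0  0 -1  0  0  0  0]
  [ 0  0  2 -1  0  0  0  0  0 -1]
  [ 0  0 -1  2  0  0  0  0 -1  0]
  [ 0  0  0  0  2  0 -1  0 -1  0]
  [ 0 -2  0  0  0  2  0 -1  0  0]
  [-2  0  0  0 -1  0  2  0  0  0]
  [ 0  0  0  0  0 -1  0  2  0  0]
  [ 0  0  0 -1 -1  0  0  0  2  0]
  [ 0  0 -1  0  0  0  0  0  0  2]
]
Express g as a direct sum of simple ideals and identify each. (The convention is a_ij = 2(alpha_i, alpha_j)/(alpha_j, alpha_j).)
B3 ⊕ B7

The diagram associated to this matrix has two connected components: the simple roots {alpha_2, alpha_6, alpha_8} form a chain of 3 nodes with a double edge at one end; the terminal node there is the unique short simple root (B_3), and {alpha_1, alpha_3, alpha_4, alpha_5, alpha_7, alpha_9, alpha_10} form a chain of 7 nodes with a double edge at one end; the terminal node there is the unique short simple root (B_7). A semisimple Lie algebra decomposes uniquely as the direct sum of simple ideals, one per connected component of its Dynkin diagram, so g ≅ B_3 ⊕ B_7 (dimension 21 + 105 = 126).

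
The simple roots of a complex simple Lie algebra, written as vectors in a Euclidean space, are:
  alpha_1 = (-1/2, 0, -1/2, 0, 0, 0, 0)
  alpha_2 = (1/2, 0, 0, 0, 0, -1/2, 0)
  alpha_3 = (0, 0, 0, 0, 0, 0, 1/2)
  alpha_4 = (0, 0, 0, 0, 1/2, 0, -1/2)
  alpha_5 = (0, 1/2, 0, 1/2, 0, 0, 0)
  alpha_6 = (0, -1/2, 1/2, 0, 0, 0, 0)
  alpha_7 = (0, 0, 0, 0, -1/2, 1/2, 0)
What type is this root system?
Compute the Cartan integers a_ij = 2(alpha_i, alpha_j)/(alpha_j, alpha_j); the resulting 7x7 Cartan matrix is
[[2, -1, 0, 0, 0, -1, 0], [-1, 2, 0, 0, 0, 0, -1], [0, 0, 2, -1, 0, 0, 0], [0, 0, -2, 2, 0, 0, -1], [0, 0, 0, 0, 2, -1, 0], [-1, 0, 0, 0, -1, 2, 0], [0, -1, 0, -1, 0, 0, 2]].
The roots have two lengths (squared-length ratio 2:1); the short ones are alpha_{3}. The associated Dynkin diagram is a chain of 7 nodes with a double edge at one end; the terminal node there is the unique short simple root (B_7), so the type is B_7 (the algebra so(15)).

B_7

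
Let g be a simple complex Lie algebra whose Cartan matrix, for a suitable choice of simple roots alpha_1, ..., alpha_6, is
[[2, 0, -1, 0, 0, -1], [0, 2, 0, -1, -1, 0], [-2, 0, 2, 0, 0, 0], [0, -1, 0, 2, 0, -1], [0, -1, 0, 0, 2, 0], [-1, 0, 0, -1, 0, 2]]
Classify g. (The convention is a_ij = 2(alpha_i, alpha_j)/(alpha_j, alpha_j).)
type C_6

The matrix has rank 6 with 2's on the diagonal. Reading the off-diagonal entries as Dynkin edges (a single edge where a_ij = a_ji = -1; a double or triple edge where a_ij * a_ji = 2 or 3), the diagram is a chain of 6 nodes with a double edge at one end; the terminal node there is the unique long simple root (C_6). One simple-root ordering that puts it in standard form is (alpha_5, alpha_2, alpha_4, alpha_6, alpha_1, alpha_3). So the algebra is type C_6, i.e. sp(12).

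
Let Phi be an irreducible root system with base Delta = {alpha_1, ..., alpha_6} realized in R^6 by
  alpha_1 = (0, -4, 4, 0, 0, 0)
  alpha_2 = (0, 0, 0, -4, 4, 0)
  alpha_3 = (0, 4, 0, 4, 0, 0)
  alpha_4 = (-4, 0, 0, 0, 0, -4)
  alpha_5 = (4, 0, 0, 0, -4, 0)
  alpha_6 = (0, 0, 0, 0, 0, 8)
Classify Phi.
Compute the Cartan integers a_ij = 2(alpha_i, alpha_j)/(alpha_j, alpha_j); the resulting 6x6 Cartan matrix is
[[2, 0, -1, 0, 0, 0], [0, 2, -1, 0, -1, 0], [-1, -1, 2, 0, 0, 0], [0, 0, 0, 2, -1, -1], [0, -1, 0, -1, 2, 0], [0, 0, 0, -2, 0, 2]].
The roots have two lengths (squared-length ratio 2:1); the short ones are alpha_{1,2,3,4,5}. The associated Dynkin diagram is a chain of 6 nodes with a double edge at one end; the terminal node there is the unique long simple root (C_6), so the type is C_6 (the algebra sp(12)).

C6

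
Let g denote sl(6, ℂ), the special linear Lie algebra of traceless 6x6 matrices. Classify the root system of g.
This is sl(6), which has dimension 6^2 - 1 = 35 and rank 6 - 1 = 5 (a Cartan subalgebra is the diagonal traceless matrices). In the classification of classical Lie algebras, the special linear algebra sl(n+1) has type A_n; here n = 5, so the Dynkin diagram is a chain of 5 nodes with single edges (A_5). Hence the type is A_5.

A5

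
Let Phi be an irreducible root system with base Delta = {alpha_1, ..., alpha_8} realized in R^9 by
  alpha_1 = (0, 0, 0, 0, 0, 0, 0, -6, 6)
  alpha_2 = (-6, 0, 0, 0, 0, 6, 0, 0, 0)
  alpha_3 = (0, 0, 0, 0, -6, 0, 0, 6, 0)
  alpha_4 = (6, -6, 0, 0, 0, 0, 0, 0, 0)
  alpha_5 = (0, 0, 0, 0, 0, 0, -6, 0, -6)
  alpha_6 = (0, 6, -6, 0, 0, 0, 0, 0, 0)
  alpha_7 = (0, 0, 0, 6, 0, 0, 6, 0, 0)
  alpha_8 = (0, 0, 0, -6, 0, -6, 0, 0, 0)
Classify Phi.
type A_8

Compute the Cartan integers a_ij = 2(alpha_i, alpha_j)/(alpha_j, alpha_j); the resulting 8x8 Cartan matrix is
[[2, 0, -1, 0, -1, 0, 0, 0], [0, 2, 0, -1, 0, 0, 0, -1], [-1, 0, 2, 0, 0, 0, 0, 0], [0, -1, 0, 2, 0, -1, 0, 0], [-1, 0, 0, 0, 2, 0, -1, 0], [0, 0, 0, -1, 0, 2, 0, 0], [0, 0, 0, 0, -1, 0, 2, -1], [0, -1, 0, 0, 0, 0, -1, 2]].
All simple roots have the same length, so the diagram is simply laced. The associated Dynkin diagram is a chain of 8 nodes with single edges (A_8), so the type is A_8 (the algebra sl(9)).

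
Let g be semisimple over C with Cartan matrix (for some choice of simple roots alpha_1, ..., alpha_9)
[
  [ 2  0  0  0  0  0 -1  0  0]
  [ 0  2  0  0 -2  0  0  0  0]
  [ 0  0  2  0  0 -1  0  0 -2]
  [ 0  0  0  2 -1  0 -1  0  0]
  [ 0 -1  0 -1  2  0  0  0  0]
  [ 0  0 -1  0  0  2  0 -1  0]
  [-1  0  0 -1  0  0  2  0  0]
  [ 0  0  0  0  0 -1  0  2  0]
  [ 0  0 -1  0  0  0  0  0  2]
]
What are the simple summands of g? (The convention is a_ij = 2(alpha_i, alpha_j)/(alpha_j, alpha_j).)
The diagram associated to this matrix has two connected components: the simple roots {alpha_3, alpha_6, alpha_8, alpha_9} form a chain of 4 nodes with a double edge at one end; the terminal node there is the unique short simple root (B_4), and {alpha_1, alpha_2, alpha_4, alpha_5, alpha_7} form a chain of 5 nodes with a double edge at one end; the terminal node there is the unique long simple root (C_5). A semisimple Lie algebra decomposes uniquely as the direct sum of simple ideals, one per connected component of its Dynkin diagram, so g ≅ B_4 ⊕ C_5 (dimension 36 + 55 = 91).

B_4 (so(9)) + C_5 (sp(10))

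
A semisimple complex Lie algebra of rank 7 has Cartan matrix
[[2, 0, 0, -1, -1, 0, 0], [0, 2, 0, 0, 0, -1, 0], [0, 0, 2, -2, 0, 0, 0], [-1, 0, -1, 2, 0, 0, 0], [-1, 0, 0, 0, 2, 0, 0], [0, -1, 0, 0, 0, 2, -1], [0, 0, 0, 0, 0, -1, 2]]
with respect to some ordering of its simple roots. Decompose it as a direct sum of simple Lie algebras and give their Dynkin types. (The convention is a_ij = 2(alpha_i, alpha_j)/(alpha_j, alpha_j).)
The diagram associated to this matrix has two connected components: the simple roots {alpha_2, alpha_6, alpha_7} form a chain of 3 nodes with single edges (A_3), and {alpha_1, alpha_3, alpha_4, alpha_5} form a chain of 4 nodes with a double edge at one end; the terminal node there is the unique long simple root (C_4). A semisimple Lie algebra decomposes uniquely as the direct sum of simple ideals, one per connected component of its Dynkin diagram, so g ≅ A_3 ⊕ C_4 (dimension 15 + 36 = 51).

A_3 + C_4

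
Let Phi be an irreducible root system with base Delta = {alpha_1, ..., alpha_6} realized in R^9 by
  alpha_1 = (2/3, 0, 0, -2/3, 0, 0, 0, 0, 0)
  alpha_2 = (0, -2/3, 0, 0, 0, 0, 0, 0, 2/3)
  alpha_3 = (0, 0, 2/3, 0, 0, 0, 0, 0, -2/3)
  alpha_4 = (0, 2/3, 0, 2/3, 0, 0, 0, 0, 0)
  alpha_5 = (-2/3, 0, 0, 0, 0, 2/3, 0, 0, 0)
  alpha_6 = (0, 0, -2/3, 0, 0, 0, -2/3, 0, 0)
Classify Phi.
A_6 (sl(7))

Compute the Cartan integers a_ij = 2(alpha_i, alpha_j)/(alpha_j, alpha_j); the resulting 6x6 Cartan matrix is
[[2, 0, 0, -1, -1, 0], [0, 2, -1, -1, 0, 0], [0, -1, 2, 0, 0, -1], [-1, -1, 0, 2, 0, 0], [-1, 0, 0, 0, 2, 0], [0, 0, -1, 0, 0, 2]].
All simple roots have the same length, so the diagram is simply laced. The associated Dynkin diagram is a chain of 6 nodes with single edges (A_6), so the type is A_6 (the algebra sl(7)).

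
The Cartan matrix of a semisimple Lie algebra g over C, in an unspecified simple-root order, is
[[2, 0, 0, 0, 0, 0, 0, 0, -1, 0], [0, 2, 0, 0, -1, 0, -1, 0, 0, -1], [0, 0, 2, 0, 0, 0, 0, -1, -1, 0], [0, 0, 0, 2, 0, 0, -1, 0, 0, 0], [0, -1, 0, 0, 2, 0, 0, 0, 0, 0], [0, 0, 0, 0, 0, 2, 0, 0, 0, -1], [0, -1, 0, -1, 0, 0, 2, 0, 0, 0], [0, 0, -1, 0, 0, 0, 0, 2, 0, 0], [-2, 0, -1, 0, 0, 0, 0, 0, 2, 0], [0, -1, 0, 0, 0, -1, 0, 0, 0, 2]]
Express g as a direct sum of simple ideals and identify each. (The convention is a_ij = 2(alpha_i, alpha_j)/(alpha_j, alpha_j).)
B4 ⊕ E6

The diagram associated to this matrix has two connected components: the simple roots {alpha_1, alpha_3, alpha_8, alpha_9} form a chain of 4 nodes with a double edge at one end; the terminal node there is the unique short simple root (B_4), and {alpha_2, alpha_4, alpha_5, alpha_6, alpha_7, alpha_10} form a chain of 5 nodes with one extra node attached to the third node from one end (E_6). A semisimple Lie algebra decomposes uniquely as the direct sum of simple ideals, one per connected component of its Dynkin diagram, so g ≅ B_4 ⊕ E_6 (dimension 36 + 78 = 114).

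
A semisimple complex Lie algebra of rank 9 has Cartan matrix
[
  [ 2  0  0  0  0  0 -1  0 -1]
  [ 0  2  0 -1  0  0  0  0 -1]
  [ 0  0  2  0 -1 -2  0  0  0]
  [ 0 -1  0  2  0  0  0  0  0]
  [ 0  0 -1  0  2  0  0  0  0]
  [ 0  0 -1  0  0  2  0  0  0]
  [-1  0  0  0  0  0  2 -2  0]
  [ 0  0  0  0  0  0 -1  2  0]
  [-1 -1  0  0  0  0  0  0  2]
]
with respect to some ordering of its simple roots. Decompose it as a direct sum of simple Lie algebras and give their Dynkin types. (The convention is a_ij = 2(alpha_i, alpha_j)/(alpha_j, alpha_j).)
B_3 (so(7)) + B_6 (so(13))

The diagram associated to this matrix has two connected components: the simple roots {alpha_3, alpha_5, alpha_6} form a chain of 3 nodes with a double edge at one end; the terminal node there is the unique short simple root (B_3), and {alpha_1, alpha_2, alpha_4, alpha_7, alpha_8, alpha_9} form a chain of 6 nodes with a double edge at one end; the terminal node there is the unique short simple root (B_6). A semisimple Lie algebra decomposes uniquely as the direct sum of simple ideals, one per connected component of its Dynkin diagram, so g ≅ B_3 ⊕ B_6 (dimension 21 + 78 = 99).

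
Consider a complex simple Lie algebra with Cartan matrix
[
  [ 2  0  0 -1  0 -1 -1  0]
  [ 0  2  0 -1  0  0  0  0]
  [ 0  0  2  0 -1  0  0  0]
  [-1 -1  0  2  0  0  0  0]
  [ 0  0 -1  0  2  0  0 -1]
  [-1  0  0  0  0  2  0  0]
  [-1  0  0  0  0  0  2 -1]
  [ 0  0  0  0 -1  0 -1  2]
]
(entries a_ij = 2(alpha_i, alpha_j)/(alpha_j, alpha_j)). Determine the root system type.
The matrix has rank 8 with 2's on the diagonal. Reading the off-diagonal entries as Dynkin edges (a single edge where a_ij = a_ji = -1; a double or triple edge where a_ij * a_ji = 2 or 3), the diagram is a chain of 7 nodes with one extra node attached to the third node from one end (E_8). One simple-root ordering that puts it in standard form is (alpha_2, alpha_6, alpha_4, alpha_1, alpha_7, alpha_8, alpha_5, alpha_3). So the algebra is type E_8.

type E_8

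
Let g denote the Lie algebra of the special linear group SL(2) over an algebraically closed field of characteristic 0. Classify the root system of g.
This is sl(2), which has dimension 2^2 - 1 = 3 and rank 2 - 1 = 1 (a Cartan subalgebra is the diagonal traceless matrices). In the classification of classical Lie algebras, the special linear algebra sl(n+1) has type A_n; here n = 1, so the Dynkin diagram is a chain of 1 nodes with single edges (A_1). Hence the type is A_1.

A1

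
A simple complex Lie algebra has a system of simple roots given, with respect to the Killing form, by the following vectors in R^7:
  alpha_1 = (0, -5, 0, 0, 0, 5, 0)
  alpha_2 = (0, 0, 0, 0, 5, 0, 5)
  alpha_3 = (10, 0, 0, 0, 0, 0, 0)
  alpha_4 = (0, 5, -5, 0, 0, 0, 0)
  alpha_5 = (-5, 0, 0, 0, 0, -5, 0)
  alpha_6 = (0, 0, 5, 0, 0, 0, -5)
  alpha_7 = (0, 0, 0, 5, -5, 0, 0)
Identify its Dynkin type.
type C_7

Compute the Cartan integers a_ij = 2(alpha_i, alpha_j)/(alpha_j, alpha_j); the resulting 7x7 Cartan matrix is
[[2, 0, 0, -1, -1, 0, 0], [0, 2, 0, 0, 0, -1, -1], [0, 0, 2, 0, -2, 0, 0], [-1, 0, 0, 2, 0, -1, 0], [-1, 0, -1, 0, 2, 0, 0], [0, -1, 0, -1, 0, 2, 0], [0, -1, 0, 0, 0, 0, 2]].
The roots have two lengths (squared-length ratio 2:1); the short ones are alpha_{1,2,4,5,6,7}. The associated Dynkin diagram is a chain of 7 nodes with a double edge at one end; the terminal node there is the unique long simple root (C_7), so the type is C_7 (the algebra sp(14)).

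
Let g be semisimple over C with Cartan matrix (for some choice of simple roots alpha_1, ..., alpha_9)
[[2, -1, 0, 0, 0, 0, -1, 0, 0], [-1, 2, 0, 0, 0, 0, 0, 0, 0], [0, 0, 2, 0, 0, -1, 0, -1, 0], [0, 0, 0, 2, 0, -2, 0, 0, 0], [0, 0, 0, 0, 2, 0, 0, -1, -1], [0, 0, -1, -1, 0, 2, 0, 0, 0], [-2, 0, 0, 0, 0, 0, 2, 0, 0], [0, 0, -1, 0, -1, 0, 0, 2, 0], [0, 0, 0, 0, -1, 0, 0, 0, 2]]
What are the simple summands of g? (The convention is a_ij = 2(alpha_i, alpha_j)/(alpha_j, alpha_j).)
type C_3 + type C_6

The diagram associated to this matrix has two connected components: the simple roots {alpha_1, alpha_2, alpha_7} form a chain of 3 nodes with a double edge at one end; the terminal node there is the unique long simple root (C_3), and {alpha_3, alpha_4, alpha_5, alpha_6, alpha_8, alpha_9} form a chain of 6 nodes with a double edge at one end; the terminal node there is the unique long simple root (C_6). A semisimple Lie algebra decomposes uniquely as the direct sum of simple ideals, one per connected component of its Dynkin diagram, so g ≅ C_3 ⊕ C_6 (dimension 21 + 78 = 99).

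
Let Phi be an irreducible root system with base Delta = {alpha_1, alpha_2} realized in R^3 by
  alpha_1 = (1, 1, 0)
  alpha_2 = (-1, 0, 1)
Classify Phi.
A_2 (sl(3))

Compute the Cartan integers a_ij = 2(alpha_i, alpha_j)/(alpha_j, alpha_j); the resulting 2x2 Cartan matrix is
[[2, -1], [-1, 2]].
All simple roots have the same length, so the diagram is simply laced. The associated Dynkin diagram is a chain of 2 nodes with single edges (A_2), so the type is A_2 (the algebra sl(3)).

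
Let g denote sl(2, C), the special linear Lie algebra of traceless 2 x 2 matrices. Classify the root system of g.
This is sl(2), which has dimension 2^2 - 1 = 3 and rank 2 - 1 = 1 (a Cartan subalgebra is the diagonal traceless matrices). In the classification of classical Lie algebras, the special linear algebra sl(n+1) has type A_n; here n = 1, so the Dynkin diagram is a chain of 1 nodes with single edges (A_1). Hence the type is A_1.

A_1 (sl(2))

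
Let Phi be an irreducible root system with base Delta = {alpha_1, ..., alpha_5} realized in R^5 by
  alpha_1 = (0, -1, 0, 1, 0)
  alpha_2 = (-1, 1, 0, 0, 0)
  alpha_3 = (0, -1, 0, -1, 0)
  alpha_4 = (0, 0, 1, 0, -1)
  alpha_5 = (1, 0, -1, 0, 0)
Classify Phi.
D_5 (so(10))

Compute the Cartan integers a_ij = 2(alpha_i, alpha_j)/(alpha_j, alpha_j); the resulting 5x5 Cartan matrix is
[[2, -1, 0, 0, 0], [-1, 2, -1, 0, -1], [0, -1, 2, 0, 0], [0, 0, 0, 2, -1], [0, -1, 0, -1, 2]].
All simple roots have the same length, so the diagram is simply laced. The associated Dynkin diagram is a chain of 3 nodes with a fork of two nodes at one end (D_5), so the type is D_5 (the algebra so(10)).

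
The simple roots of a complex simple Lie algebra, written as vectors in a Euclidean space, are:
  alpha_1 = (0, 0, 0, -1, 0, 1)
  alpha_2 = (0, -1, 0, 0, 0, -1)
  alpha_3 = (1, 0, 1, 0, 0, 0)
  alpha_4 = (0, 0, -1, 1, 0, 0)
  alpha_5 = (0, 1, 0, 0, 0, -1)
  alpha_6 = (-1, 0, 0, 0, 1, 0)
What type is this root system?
D_6 (so(12))

Compute the Cartan integers a_ij = 2(alpha_i, alpha_j)/(alpha_j, alpha_j); the resulting 6x6 Cartan matrix is
[[2, -1, 0, -1, -1, 0], [-1, 2, 0, 0, 0, 0], [0, 0, 2, -1, 0, -1], [-1, 0, -1, 2, 0, 0], [-1, 0, 0, 0, 2, 0], [0, 0, -1, 0, 0, 2]].
All simple roots have the same length, so the diagram is simply laced. The associated Dynkin diagram is a chain of 4 nodes with a fork of two nodes at one end (D_6), so the type is D_6 (the algebra so(12)).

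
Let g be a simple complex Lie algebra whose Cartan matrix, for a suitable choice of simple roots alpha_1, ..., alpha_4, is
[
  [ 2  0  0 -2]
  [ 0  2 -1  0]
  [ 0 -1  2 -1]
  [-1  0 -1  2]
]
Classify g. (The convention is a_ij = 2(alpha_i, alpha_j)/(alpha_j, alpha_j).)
The matrix has rank 4 with 2's on the diagonal. Reading the off-diagonal entries as Dynkin edges (a single edge where a_ij = a_ji = -1; a double or triple edge where a_ij * a_ji = 2 or 3), the diagram is a chain of 4 nodes with a double edge at one end; the terminal node there is the unique long simple root (C_4). One simple-root ordering that puts it in standard form is (alpha_2, alpha_3, alpha_4, alpha_1). So the algebra is type C_4, i.e. sp(8).

C4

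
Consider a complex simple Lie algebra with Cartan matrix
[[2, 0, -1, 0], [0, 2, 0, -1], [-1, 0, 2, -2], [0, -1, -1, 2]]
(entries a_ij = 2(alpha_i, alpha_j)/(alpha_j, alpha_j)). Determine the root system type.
F_4

The matrix has rank 4 with 2's on the diagonal. Reading the off-diagonal entries as Dynkin edges (a single edge where a_ij = a_ji = -1; a double or triple edge where a_ij * a_ji = 2 or 3), the diagram is a chain of 4 nodes with a double edge between the middle two (F_4). One simple-root ordering that puts it in standard form is (alpha_1, alpha_3, alpha_4, alpha_2). So the algebra is type F_4.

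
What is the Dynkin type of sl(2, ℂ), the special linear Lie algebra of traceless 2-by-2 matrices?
type A_1

This is sl(2), which has dimension 2^2 - 1 = 3 and rank 2 - 1 = 1 (a Cartan subalgebra is the diagonal traceless matrices). In the classification of classical Lie algebras, the special linear algebra sl(n+1) has type A_n; here n = 1, so the Dynkin diagram is a chain of 1 nodes with single edges (A_1). Hence the type is A_1.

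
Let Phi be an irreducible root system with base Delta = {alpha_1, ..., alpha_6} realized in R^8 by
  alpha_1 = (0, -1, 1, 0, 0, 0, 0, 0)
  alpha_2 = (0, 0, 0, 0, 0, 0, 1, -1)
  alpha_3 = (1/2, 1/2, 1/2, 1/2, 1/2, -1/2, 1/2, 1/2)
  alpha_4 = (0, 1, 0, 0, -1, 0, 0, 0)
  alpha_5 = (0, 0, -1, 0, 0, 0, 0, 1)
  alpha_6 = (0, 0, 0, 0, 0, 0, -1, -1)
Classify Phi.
type E_6

Compute the Cartan integers a_ij = 2(alpha_i, alpha_j)/(alpha_j, alpha_j); the resulting 6x6 Cartan matrix is
[[2, 0, 0, -1, -1, 0], [0, 2, 0, 0, -1, 0], [0, 0, 2, 0, 0, -1], [-1, 0, 0, 2, 0, 0], [-1, -1, 0, 0, 2, -1], [0, 0, -1, 0, -1, 2]].
All simple roots have the same length, so the diagram is simply laced. The associated Dynkin diagram is a chain of 5 nodes with one extra node attached to the third node from one end (E_6), so the type is E_6.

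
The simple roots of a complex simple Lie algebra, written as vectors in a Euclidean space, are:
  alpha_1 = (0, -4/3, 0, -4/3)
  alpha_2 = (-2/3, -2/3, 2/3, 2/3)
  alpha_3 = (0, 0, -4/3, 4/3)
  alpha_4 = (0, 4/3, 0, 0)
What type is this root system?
type F_4

Compute the Cartan integers a_ij = 2(alpha_i, alpha_j)/(alpha_j, alpha_j); the resulting 4x4 Cartan matrix is
[[2, 0, -1, -2], [0, 2, 0, -1], [-1, 0, 2, 0], [-1, -1, 0, 2]].
The roots have two lengths (squared-length ratio 2:1); the short ones are alpha_{2,4}. The associated Dynkin diagram is a chain of 4 nodes with a double edge between the middle two (F_4), so the type is F_4.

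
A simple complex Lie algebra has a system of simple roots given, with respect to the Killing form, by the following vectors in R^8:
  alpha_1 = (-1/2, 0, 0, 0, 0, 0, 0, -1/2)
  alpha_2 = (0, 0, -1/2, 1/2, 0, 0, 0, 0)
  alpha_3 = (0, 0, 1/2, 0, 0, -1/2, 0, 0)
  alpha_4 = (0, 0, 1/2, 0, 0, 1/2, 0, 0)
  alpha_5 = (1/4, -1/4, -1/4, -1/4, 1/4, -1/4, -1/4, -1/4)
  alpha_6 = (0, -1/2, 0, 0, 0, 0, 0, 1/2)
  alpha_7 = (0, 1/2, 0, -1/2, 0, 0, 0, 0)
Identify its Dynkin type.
Compute the Cartan integers a_ij = 2(alpha_i, alpha_j)/(alpha_j, alpha_j); the resulting 7x7 Cartan matrix is
[[2, 0, 0, 0, 0, -1, 0], [0, 2, -1, -1, 0, 0, -1], [0, -1, 2, 0, 0, 0, 0], [0, -1, 0, 2, -1, 0, 0], [0, 0, 0, -1, 2, 0, 0], [-1, 0, 0, 0, 0, 2, -1], [0, -1, 0, 0, 0, -1, 2]].
All simple roots have the same length, so the diagram is simply laced. The associated Dynkin diagram is a chain of 6 nodes with one extra node attached to the third node from one end (E_7), so the type is E_7.

E_7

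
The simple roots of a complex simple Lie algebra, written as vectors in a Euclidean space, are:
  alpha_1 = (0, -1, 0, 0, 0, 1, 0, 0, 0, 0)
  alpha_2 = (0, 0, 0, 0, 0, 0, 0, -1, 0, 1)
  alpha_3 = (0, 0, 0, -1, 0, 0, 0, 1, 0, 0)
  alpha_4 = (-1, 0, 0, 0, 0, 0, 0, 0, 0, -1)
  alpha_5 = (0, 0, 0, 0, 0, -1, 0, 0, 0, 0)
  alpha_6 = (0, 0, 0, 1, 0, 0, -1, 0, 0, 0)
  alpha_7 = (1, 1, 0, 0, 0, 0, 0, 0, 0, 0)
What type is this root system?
type B_7

Compute the Cartan integers a_ij = 2(alpha_i, alpha_j)/(alpha_j, alpha_j); the resulting 7x7 Cartan matrix is
[[2, 0, 0, 0, -2, 0, -1], [0, 2, -1, -1, 0, 0, 0], [0, -1, 2, 0, 0, -1, 0], [0, -1, 0, 2, 0, 0, -1], [-1, 0, 0, 0, 2, 0, 0], [0, 0, -1, 0, 0, 2, 0], [-1, 0, 0, -1, 0, 0, 2]].
The roots have two lengths (squared-length ratio 2:1); the short ones are alpha_{5}. The associated Dynkin diagram is a chain of 7 nodes with a double edge at one end; the terminal node there is the unique short simple root (B_7), so the type is B_7 (the algebra so(15)).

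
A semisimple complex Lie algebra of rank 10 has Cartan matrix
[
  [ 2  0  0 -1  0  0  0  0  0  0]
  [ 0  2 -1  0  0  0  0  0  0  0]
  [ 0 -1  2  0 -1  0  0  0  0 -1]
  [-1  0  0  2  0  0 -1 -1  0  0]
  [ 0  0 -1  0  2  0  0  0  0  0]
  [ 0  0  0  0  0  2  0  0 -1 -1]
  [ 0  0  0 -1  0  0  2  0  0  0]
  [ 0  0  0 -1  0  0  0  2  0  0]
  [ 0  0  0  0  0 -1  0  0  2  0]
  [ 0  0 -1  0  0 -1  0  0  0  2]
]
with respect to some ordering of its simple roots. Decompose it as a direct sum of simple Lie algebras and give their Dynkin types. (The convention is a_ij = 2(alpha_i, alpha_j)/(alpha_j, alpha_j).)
type D_4 ⊕ type D_6

The diagram associated to this matrix has two connected components: the simple roots {alpha_1, alpha_4, alpha_7, alpha_8} form a chain of 2 nodes with a fork of two nodes at one end (D_4), and {alpha_2, alpha_3, alpha_5, alpha_6, alpha_9, alpha_10} form a chain of 4 nodes with a fork of two nodes at one end (D_6). A semisimple Lie algebra decomposes uniquely as the direct sum of simple ideals, one per connected component of its Dynkin diagram, so g ≅ D_4 ⊕ D_6 (dimension 28 + 66 = 94).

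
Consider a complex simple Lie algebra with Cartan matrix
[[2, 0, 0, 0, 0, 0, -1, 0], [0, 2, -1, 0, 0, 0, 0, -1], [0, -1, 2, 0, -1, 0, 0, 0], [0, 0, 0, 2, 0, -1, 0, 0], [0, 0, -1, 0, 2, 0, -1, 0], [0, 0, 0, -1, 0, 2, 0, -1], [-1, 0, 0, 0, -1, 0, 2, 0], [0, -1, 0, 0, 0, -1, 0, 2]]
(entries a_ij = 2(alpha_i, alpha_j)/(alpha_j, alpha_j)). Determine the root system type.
The matrix has rank 8 with 2's on the diagonal. Reading the off-diagonal entries as Dynkin edges (a single edge where a_ij = a_ji = -1; a double or triple edge where a_ij * a_ji = 2 or 3), the diagram is a chain of 8 nodes with single edges (A_8). One simple-root ordering that puts it in standard form is (alpha_4, alpha_6, alpha_8, alpha_2, alpha_3, alpha_5, alpha_7, alpha_1). So the algebra is type A_8, i.e. sl(9).

A_8 (sl(9))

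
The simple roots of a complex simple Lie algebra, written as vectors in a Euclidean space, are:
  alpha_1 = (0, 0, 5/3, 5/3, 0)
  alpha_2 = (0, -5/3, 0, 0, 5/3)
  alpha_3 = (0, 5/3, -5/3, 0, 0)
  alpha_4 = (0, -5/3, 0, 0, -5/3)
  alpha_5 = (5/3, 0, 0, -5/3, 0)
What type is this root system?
Compute the Cartan integers a_ij = 2(alpha_i, alpha_j)/(alpha_j, alpha_j); the resulting 5x5 Cartan matrix is
[[2, 0, -1, 0, -1], [0, 2, -1, 0, 0], [-1, -1, 2, -1, 0], [0, 0, -1, 2, 0], [-1, 0, 0, 0, 2]].
All simple roots have the same length, so the diagram is simply laced. The associated Dynkin diagram is a chain of 3 nodes with a fork of two nodes at one end (D_5), so the type is D_5 (the algebra so(10)).

type D_5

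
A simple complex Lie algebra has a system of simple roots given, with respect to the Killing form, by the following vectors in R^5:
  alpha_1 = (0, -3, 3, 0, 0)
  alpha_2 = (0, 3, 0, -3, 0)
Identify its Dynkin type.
Compute the Cartan integers a_ij = 2(alpha_i, alpha_j)/(alpha_j, alpha_j); the resulting 2x2 Cartan matrix is
[[2, -1], [-1, 2]].
All simple roots have the same length, so the diagram is simply laced. The associated Dynkin diagram is a chain of 2 nodes with single edges (A_2), so the type is A_2 (the algebra sl(3)).

A2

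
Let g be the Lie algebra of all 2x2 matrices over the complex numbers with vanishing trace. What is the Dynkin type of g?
A_1 (sl(2))

This is sl(2), which has dimension 2^2 - 1 = 3 and rank 2 - 1 = 1 (a Cartan subalgebra is the diagonal traceless matrices). In the classification of classical Lie algebras, the special linear algebra sl(n+1) has type A_n; here n = 1, so the Dynkin diagram is a chain of 1 nodes with single edges (A_1). Hence the type is A_1.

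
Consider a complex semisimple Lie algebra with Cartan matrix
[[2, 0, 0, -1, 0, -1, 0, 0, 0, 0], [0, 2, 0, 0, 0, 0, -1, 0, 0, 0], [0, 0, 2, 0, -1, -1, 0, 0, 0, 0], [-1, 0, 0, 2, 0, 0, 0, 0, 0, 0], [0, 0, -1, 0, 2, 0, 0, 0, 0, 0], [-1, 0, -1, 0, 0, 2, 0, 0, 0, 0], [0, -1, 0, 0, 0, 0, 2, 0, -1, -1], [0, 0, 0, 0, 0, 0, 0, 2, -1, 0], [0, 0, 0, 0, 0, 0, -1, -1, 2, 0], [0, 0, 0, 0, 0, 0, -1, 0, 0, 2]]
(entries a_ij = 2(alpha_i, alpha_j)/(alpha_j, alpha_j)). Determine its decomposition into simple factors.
The diagram associated to this matrix has two connected components: the simple roots {alpha_1, alpha_3, alpha_4, alpha_5, alpha_6} form a chain of 5 nodes with single edges (A_5), and {alpha_2, alpha_7, alpha_8, alpha_9, alpha_10} form a chain of 3 nodes with a fork of two nodes at one end (D_5). A semisimple Lie algebra decomposes uniquely as the direct sum of simple ideals, one per connected component of its Dynkin diagram, so g ≅ A_5 ⊕ D_5 (dimension 35 + 45 = 80).

A5 ⊕ D5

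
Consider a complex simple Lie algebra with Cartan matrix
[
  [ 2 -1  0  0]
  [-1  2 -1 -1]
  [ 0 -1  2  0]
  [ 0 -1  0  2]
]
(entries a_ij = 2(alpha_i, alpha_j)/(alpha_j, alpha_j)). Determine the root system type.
The matrix has rank 4 with 2's on the diagonal. Reading the off-diagonal entries as Dynkin edges (a single edge where a_ij = a_ji = -1; a double or triple edge where a_ij * a_ji = 2 or 3), the diagram is a chain of 2 nodes with a fork of two nodes at one end (D_4). One simple-root ordering that puts it in standard form is (alpha_1, alpha_2, alpha_4, alpha_3). So the algebra is type D_4, i.e. so(8).

D4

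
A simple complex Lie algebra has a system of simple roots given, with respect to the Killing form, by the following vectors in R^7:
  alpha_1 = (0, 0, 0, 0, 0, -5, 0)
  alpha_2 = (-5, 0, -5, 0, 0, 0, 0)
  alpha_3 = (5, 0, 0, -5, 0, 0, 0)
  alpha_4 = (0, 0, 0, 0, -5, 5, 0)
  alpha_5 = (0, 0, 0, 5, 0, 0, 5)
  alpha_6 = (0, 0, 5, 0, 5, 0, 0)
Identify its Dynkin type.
Compute the Cartan integers a_ij = 2(alpha_i, alpha_j)/(alpha_j, alpha_j); the resulting 6x6 Cartan matrix is
[[2, 0, 0, -1, 0, 0], [0, 2, -1, 0, 0, -1], [0, -1, 2, 0, -1, 0], [-2, 0, 0, 2, 0, -1], [0, 0, -1, 0, 2, 0], [0, -1, 0, -1, 0, 2]].
The roots have two lengths (squared-length ratio 2:1); the short ones are alpha_{1}. The associated Dynkin diagram is a chain of 6 nodes with a double edge at one end; the terminal node there is the unique short simple root (B_6), so the type is B_6 (the algebra so(13)).

B6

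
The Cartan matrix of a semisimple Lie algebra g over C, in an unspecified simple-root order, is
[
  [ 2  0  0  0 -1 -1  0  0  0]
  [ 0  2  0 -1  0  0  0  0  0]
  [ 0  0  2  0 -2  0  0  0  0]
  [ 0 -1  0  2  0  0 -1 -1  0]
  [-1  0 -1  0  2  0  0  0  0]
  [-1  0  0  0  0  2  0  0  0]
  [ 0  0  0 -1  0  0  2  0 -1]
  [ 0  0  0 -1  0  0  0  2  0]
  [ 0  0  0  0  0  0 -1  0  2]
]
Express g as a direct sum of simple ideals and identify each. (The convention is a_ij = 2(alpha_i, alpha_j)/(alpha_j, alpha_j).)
C4 ⊕ D5

The diagram associated to this matrix has two connected components: the simple roots {alpha_1, alpha_3, alpha_5, alpha_6} form a chain of 4 nodes with a double edge at one end; the terminal node there is the unique long simple root (C_4), and {alpha_2, alpha_4, alpha_7, alpha_8, alpha_9} form a chain of 3 nodes with a fork of two nodes at one end (D_5). A semisimple Lie algebra decomposes uniquely as the direct sum of simple ideals, one per connected component of its Dynkin diagram, so g ≅ C_4 ⊕ D_5 (dimension 36 + 45 = 81).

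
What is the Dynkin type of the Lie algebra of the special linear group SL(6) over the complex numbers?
This is sl(6), which has dimension 6^2 - 1 = 35 and rank 6 - 1 = 5 (a Cartan subalgebra is the diagonal traceless matrices). In the classification of classical Lie algebras, the special linear algebra sl(n+1) has type A_n; here n = 5, so the Dynkin diagram is a chain of 5 nodes with single edges (A_5). Hence the type is A_5.

A5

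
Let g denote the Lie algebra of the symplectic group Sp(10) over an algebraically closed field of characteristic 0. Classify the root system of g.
C_5 (sp(10))

This is sp(10), which has dimension 10(10+1)/2 = 55 and rank 10/2 = 5. In the classification of classical Lie algebras, the symplectic algebra sp(2n) has type C_n; here n = 5, so the Dynkin diagram is a chain of 5 nodes with a double edge at one end; the terminal node there is the unique long simple root (C_5). Hence the type is C_5.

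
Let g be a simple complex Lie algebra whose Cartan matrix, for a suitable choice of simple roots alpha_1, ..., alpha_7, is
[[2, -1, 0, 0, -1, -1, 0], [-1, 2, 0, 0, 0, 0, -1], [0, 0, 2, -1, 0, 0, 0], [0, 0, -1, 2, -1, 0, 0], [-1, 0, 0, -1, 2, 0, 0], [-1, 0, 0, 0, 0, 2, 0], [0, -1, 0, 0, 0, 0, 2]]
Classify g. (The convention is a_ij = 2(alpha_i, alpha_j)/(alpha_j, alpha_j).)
The matrix has rank 7 with 2's on the diagonal. Reading the off-diagonal entries as Dynkin edges (a single edge where a_ij = a_ji = -1; a double or triple edge where a_ij * a_ji = 2 or 3), the diagram is a chain of 6 nodes with one extra node attached to the third node from one end (E_7). One simple-root ordering that puts it in standard form is (alpha_7, alpha_6, alpha_2, alpha_1, alpha_5, alpha_4, alpha_3). So the algebra is type E_7.

E_7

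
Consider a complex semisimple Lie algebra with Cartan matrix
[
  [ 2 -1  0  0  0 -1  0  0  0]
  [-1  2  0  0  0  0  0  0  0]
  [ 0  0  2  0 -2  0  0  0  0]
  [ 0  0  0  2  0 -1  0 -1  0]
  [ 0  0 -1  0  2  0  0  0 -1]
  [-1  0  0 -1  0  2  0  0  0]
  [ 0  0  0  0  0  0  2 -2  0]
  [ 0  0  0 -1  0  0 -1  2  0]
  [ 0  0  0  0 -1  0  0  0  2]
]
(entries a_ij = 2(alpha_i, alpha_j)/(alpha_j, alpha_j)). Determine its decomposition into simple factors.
The diagram associated to this matrix has two connected components: the simple roots {alpha_3, alpha_5, alpha_9} form a chain of 3 nodes with a double edge at one end; the terminal node there is the unique long simple root (C_3), and {alpha_1, alpha_2, alpha_4, alpha_6, alpha_7, alpha_8} form a chain of 6 nodes with a double edge at one end; the terminal node there is the unique long simple root (C_6). A semisimple Lie algebra decomposes uniquely as the direct sum of simple ideals, one per connected component of its Dynkin diagram, so g ≅ C_3 ⊕ C_6 (dimension 21 + 78 = 99).

C_3 ⊕ C_6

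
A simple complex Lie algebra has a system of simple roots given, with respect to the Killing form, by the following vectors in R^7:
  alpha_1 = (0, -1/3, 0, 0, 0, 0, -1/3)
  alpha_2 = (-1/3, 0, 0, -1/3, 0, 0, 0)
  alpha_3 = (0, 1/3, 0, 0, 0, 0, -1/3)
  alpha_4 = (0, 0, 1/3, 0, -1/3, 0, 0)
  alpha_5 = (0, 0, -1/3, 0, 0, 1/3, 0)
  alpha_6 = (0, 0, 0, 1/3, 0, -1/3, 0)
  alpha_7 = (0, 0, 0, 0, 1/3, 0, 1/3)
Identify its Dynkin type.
D_7 (so(14))

Compute the Cartan integers a_ij = 2(alpha_i, alpha_j)/(alpha_j, alpha_j); the resulting 7x7 Cartan matrix is
[[2, 0, 0, 0, 0, 0, -1], [0, 2, 0, 0, 0, -1, 0], [0, 0, 2, 0, 0, 0, -1], [0, 0, 0, 2, -1, 0, -1], [0, 0, 0, -1, 2, -1, 0], [0, -1, 0, 0, -1, 2, 0], [-1, 0, -1, -1, 0, 0, 2]].
All simple roots have the same length, so the diagram is simply laced. The associated Dynkin diagram is a chain of 5 nodes with a fork of two nodes at one end (D_7), so the type is D_7 (the algebra so(14)).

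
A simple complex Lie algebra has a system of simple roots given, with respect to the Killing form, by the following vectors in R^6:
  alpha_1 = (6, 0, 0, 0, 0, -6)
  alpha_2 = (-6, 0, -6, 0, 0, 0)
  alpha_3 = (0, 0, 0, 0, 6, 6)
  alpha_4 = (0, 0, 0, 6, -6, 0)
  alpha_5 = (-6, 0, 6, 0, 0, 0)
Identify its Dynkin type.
D5

Compute the Cartan integers a_ij = 2(alpha_i, alpha_j)/(alpha_j, alpha_j); the resulting 5x5 Cartan matrix is
[[2, -1, -1, 0, -1], [-1, 2, 0, 0, 0], [-1, 0, 2, -1, 0], [0, 0, -1, 2, 0], [-1, 0, 0, 0, 2]].
All simple roots have the same length, so the diagram is simply laced. The associated Dynkin diagram is a chain of 3 nodes with a fork of two nodes at one end (D_5), so the type is D_5 (the algebra so(10)).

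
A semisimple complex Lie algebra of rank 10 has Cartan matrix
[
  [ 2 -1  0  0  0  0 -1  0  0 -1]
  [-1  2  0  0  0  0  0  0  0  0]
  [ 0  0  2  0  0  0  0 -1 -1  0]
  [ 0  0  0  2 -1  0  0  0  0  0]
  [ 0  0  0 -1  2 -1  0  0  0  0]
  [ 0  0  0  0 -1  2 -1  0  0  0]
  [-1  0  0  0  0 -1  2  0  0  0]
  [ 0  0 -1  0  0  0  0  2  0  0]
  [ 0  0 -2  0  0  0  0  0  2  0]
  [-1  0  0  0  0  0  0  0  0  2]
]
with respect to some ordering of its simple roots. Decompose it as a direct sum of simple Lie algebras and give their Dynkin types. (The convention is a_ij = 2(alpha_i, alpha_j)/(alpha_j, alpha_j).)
type C_3 ⊕ type D_7

The diagram associated to this matrix has two connected components: the simple roots {alpha_3, alpha_8, alpha_9} form a chain of 3 nodes with a double edge at one end; the terminal node there is the unique long simple root (C_3), and {alpha_1, alpha_2, alpha_4, alpha_5, alpha_6, alpha_7, alpha_10} form a chain of 5 nodes with a fork of two nodes at one end (D_7). A semisimple Lie algebra decomposes uniquely as the direct sum of simple ideals, one per connected component of its Dynkin diagram, so g ≅ C_3 ⊕ D_7 (dimension 21 + 91 = 112).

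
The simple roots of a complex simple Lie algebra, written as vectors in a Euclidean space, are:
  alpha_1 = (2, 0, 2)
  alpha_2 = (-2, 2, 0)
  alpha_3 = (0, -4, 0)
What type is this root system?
Compute the Cartan integers a_ij = 2(alpha_i, alpha_j)/(alpha_j, alpha_j); the resulting 3x3 Cartan matrix is
[[2, -1, 0], [-1, 2, -1], [0, -2, 2]].
The roots have two lengths (squared-length ratio 2:1); the short ones are alpha_{1,2}. The associated Dynkin diagram is a chain of 3 nodes with a double edge at one end; the terminal node there is the unique long simple root (C_3), so the type is C_3 (the algebra sp(6)).

C_3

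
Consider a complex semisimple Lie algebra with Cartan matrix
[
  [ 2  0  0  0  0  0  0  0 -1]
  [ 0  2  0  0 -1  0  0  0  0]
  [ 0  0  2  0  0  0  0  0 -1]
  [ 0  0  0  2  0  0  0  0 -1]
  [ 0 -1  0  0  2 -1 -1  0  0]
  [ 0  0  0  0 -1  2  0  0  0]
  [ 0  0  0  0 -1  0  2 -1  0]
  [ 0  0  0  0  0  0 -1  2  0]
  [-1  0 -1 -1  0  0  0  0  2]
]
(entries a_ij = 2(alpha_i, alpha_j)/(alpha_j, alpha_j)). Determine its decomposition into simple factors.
The diagram associated to this matrix has two connected components: the simple roots {alpha_1, alpha_3, alpha_4, alpha_9} form a chain of 2 nodes with a fork of two nodes at one end (D_4), and {alpha_2, alpha_5, alpha_6, alpha_7, alpha_8} form a chain of 3 nodes with a fork of two nodes at one end (D_5). A semisimple Lie algebra decomposes uniquely as the direct sum of simple ideals, one per connected component of its Dynkin diagram, so g ≅ D_4 ⊕ D_5 (dimension 28 + 45 = 73).

D4 + D5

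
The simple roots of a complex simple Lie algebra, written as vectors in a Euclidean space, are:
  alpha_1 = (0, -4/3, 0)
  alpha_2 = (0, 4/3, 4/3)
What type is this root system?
Compute the Cartan integers a_ij = 2(alpha_i, alpha_j)/(alpha_j, alpha_j); the resulting 2x2 Cartan matrix is
[[2, -1], [-2, 2]].
The roots have two lengths (squared-length ratio 2:1); the short ones are alpha_{1}. The associated Dynkin diagram is a chain of 2 nodes with a double edge at one end; the terminal node there is the unique short simple root (B_2), so the type is B_2 (the algebra so(5)).

type B_2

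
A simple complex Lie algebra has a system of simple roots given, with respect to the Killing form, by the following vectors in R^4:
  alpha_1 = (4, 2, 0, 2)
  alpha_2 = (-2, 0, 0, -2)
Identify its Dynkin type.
Compute the Cartan integers a_ij = 2(alpha_i, alpha_j)/(alpha_j, alpha_j); the resulting 2x2 Cartan matrix is
[[2, -3], [-1, 2]].
The roots have two lengths (squared-length ratio 3:1); the short ones are alpha_{2}. The associated Dynkin diagram is two nodes joined by a triple edge (G_2), so the type is G_2.

G_2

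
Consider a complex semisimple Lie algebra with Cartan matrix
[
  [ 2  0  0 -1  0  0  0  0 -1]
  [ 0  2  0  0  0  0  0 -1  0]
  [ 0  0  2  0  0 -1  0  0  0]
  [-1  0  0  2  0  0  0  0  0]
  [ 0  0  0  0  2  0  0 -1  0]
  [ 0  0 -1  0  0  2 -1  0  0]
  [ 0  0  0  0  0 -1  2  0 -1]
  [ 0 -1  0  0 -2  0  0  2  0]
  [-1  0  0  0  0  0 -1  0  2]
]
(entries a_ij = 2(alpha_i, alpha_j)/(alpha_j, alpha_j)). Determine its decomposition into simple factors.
type A_6 + type B_3

The diagram associated to this matrix has two connected components: the simple roots {alpha_1, alpha_3, alpha_4, alpha_6, alpha_7, alpha_9} form a chain of 6 nodes with single edges (A_6), and {alpha_2, alpha_5, alpha_8} form a chain of 3 nodes with a double edge at one end; the terminal node there is the unique short simple root (B_3). A semisimple Lie algebra decomposes uniquely as the direct sum of simple ideals, one per connected component of its Dynkin diagram, so g ≅ A_6 ⊕ B_3 (dimension 48 + 21 = 69).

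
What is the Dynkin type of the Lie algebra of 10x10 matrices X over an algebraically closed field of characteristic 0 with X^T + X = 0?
D_5 (so(10))

This is so(10) with 10 even, which has dimension 10(10-1)/2 = 45 and rank 10/2 = 5. In the classification of classical Lie algebras, the orthogonal algebra so(2n) in an even number of variables has type D_n; here n = 5, so the Dynkin diagram is a chain of 3 nodes with a fork of two nodes at one end (D_5). Hence the type is D_5.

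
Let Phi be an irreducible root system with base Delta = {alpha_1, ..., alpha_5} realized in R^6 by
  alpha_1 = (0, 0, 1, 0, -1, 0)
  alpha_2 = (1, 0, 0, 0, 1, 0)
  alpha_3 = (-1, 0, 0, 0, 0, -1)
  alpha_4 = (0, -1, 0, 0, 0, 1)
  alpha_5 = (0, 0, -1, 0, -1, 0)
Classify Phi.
type D_5

Compute the Cartan integers a_ij = 2(alpha_i, alpha_j)/(alpha_j, alpha_j); the resulting 5x5 Cartan matrix is
[[2, -1, 0, 0, 0], [-1, 2, -1, 0, -1], [0, -1, 2, -1, 0], [0, 0, -1, 2, 0], [0, -1, 0, 0, 2]].
All simple roots have the same length, so the diagram is simply laced. The associated Dynkin diagram is a chain of 3 nodes with a fork of two nodes at one end (D_5), so the type is D_5 (the algebra so(10)).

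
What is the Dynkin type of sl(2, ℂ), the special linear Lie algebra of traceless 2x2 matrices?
A_1

This is sl(2), which has dimension 2^2 - 1 = 3 and rank 2 - 1 = 1 (a Cartan subalgebra is the diagonal traceless matrices). In the classification of classical Lie algebras, the special linear algebra sl(n+1) has type A_n; here n = 1, so the Dynkin diagram is a chain of 1 nodes with single edges (A_1). Hence the type is A_1.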